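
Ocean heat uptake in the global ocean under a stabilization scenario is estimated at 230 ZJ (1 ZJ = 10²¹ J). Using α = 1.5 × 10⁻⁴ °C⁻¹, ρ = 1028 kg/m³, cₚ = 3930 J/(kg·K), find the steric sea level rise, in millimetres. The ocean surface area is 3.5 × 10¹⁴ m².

Per unit area: Q = 230×10²¹ / (3.5×10¹⁴) ≈ 6.571×10⁸ J/m²
Δh = αQ/(ρcₚ) = 1.5×10⁻⁴ × 6.571×10⁸ / (1028 × 3930) ≈ 0.024397 m

Δh ≈ 24.4 mm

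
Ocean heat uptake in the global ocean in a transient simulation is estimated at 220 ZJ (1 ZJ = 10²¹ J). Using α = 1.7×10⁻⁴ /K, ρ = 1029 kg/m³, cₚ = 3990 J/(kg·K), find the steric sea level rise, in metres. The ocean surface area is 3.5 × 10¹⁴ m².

about 0.026 m

Per unit area: Q = 220×10²¹ / (3.5×10¹⁴) ≈ 6.286×10⁸ J/m²
Δh = αQ/(ρcₚ) = 1.7×10⁻⁴ × 6.286×10⁸ / (1029 × 3990) ≈ 0.026028 m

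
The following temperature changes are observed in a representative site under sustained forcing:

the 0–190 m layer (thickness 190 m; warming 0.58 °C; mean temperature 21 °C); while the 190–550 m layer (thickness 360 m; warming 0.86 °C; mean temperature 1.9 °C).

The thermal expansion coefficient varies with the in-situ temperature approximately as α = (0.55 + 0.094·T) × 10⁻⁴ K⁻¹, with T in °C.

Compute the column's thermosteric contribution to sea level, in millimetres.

Layer 1: α = (0.55 + 0.094×21)×10⁻⁴ = 2.524×10⁻⁴ K⁻¹
Layer 2: α = (0.55 + 0.094×1.9)×10⁻⁴ = 0.7286×10⁻⁴ K⁻¹
Layer 1: 2.524×10⁻⁴ × 0.58 × 190 = 0.02781448 m
190–550 m: 0.86 × 0.7286×10⁻⁴ × 360 = 0.022557456 m
Δh = 0.02781448 + 0.022557456 = 0.050371936 m

Δh = 50.4 mm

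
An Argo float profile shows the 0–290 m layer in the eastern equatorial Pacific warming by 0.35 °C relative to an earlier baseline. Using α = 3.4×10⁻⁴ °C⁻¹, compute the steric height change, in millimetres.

Δh = αΔT·H = 3.4×10⁻⁴ × 0.35 × 290 = 0.03451 m

35 mm of thermosteric rise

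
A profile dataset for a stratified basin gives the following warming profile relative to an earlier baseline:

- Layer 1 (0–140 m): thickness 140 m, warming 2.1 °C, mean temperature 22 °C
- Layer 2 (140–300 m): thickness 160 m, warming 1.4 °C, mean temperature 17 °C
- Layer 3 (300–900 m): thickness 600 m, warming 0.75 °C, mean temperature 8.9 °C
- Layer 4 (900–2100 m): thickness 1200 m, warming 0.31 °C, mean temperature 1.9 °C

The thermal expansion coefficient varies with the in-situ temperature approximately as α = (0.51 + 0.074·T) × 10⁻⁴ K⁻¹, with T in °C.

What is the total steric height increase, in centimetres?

Layer 1: α = (0.51 + 0.074×22)×10⁻⁴ = 2.138×10⁻⁴ K⁻¹
Layer 2: α = (0.51 + 0.074×17)×10⁻⁴ = 1.768×10⁻⁴ K⁻¹
Layer 3: α = (0.51 + 0.074×8.9)×10⁻⁴ = 1.1686×10⁻⁴ K⁻¹
Layer 4: α = (0.51 + 0.074×1.9)×10⁻⁴ = 0.6506×10⁻⁴ K⁻¹
Layer 1: 140 × 2.1 × 2.138×10⁻⁴ = 0.0628572 m
140–300 m: 1.4 × 160 × 1.768×10⁻⁴ = 0.0396032 m
Layer 3: 0.75 × 1.1686×10⁻⁴ × 600 = 0.052587 m
900–2100 m: 0.31 × 0.6506×10⁻⁴ × 1200 = 0.02420232 m
Δh = 0.0628572 + 0.0396032 + 0.052587 + 0.02420232 = 0.17924972 m ≈ 18 cm

18 cm of thermosteric rise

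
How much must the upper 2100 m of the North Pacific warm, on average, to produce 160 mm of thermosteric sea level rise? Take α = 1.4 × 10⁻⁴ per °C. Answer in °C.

ΔT = Δh/(αH) = 0.16 / (1.4×10⁻⁴ × 2100) ≈ 0.5442 °C

ΔT ≈ 0.544 °C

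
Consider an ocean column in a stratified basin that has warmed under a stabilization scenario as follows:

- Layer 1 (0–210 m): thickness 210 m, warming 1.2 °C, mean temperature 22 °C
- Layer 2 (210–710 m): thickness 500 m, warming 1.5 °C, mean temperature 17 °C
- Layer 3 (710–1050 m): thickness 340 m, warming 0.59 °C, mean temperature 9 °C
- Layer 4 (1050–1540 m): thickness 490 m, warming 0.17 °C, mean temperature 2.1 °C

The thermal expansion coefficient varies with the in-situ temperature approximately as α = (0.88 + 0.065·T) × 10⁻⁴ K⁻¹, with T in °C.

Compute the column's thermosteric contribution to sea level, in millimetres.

Δh ≈ 240 mm

Layer 1: α = (0.88 + 0.065×22)×10⁻⁴ = 2.31×10⁻⁴ K⁻¹
Layer 2: α = (0.88 + 0.065×17)×10⁻⁴ = 1.985×10⁻⁴ K⁻¹
Layer 3: α = (0.88 + 0.065×9)×10⁻⁴ = 1.465×10⁻⁴ K⁻¹
Layer 4: α = (0.88 + 0.065×2.1)×10⁻⁴ = 1.0165×10⁻⁴ K⁻¹
Layer 1: 2.31×10⁻⁴ × 1.2 × 210 = 0.058212 m
1.985×10⁻⁴ × 500 × 1.5 = 0.148875 m
Layer 3: 1.465×10⁻⁴ × 340 × 0.59 = 0.0293879 m
Layer 4: 1.0165×10⁻⁴ × 0.17 × 490 = 0.008467445 m
Δh = 0.058212 + 0.148875 + 0.0293879 + 0.008467445 = 0.244942345 m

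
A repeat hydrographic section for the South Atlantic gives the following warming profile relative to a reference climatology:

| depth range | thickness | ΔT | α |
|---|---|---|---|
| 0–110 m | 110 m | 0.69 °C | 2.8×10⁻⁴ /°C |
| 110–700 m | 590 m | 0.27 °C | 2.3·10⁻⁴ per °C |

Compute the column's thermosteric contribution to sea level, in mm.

Layer 1: 0.69 × 2.8×10⁻⁴ × 110 = 0.021252 m
Layer 2: 0.27 × 590 × 2.3×10⁻⁴ = 0.036639 m
Δh = 0.021252 + 0.036639 = 0.057891 m

about 57.9 mm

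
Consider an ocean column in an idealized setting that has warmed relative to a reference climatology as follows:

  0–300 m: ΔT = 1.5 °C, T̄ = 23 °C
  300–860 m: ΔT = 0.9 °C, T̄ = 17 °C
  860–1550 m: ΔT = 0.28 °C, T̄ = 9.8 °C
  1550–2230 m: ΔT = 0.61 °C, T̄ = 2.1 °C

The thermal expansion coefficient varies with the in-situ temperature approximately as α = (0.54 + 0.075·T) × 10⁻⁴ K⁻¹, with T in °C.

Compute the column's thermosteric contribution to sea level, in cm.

about 24.7 cm

Layer 1: α = (0.54 + 0.075×23)×10⁻⁴ = 2.265×10⁻⁴ K⁻¹
Layer 2: α = (0.54 + 0.075×17)×10⁻⁴ = 1.815×10⁻⁴ K⁻¹
Layer 3: α = (0.54 + 0.075×9.8)×10⁻⁴ = 1.275×10⁻⁴ K⁻¹
Layer 4: α = (0.54 + 0.075×2.1)×10⁻⁴ = 0.6975×10⁻⁴ K⁻¹
Layer 1: 1.5 × 2.265×10⁻⁴ × 300 = 0.101925 m
300–860 m: 0.9 × 1.815×10⁻⁴ × 560 = 0.091476 m
860–1550 m: 690 × 0.28 × 1.275×10⁻⁴ = 0.024633 m
0.61 × 0.6975×10⁻⁴ × 680 = 0.0289323 m
Δh = 0.101925 + 0.091476 + 0.024633 + 0.0289323 = 0.2469663 m ≈ 24.7 cm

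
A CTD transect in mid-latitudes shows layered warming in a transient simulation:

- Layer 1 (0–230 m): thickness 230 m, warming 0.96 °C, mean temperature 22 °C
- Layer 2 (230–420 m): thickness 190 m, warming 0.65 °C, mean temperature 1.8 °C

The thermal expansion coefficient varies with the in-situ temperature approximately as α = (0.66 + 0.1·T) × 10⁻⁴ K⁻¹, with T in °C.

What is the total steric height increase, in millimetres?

73.5 mm

Layer 1: α = (0.66 + 0.1×22)×10⁻⁴ = 2.86×10⁻⁴ K⁻¹
Layer 2: α = (0.66 + 0.1×1.8)×10⁻⁴ = 0.84×10⁻⁴ K⁻¹
Layer 1: 0.96 × 2.86×10⁻⁴ × 230 = 0.0631488 m
0.65 × 0.84×10⁻⁴ × 190 = 0.010374 m
Δh = 0.0631488 + 0.010374 = 0.0735228 m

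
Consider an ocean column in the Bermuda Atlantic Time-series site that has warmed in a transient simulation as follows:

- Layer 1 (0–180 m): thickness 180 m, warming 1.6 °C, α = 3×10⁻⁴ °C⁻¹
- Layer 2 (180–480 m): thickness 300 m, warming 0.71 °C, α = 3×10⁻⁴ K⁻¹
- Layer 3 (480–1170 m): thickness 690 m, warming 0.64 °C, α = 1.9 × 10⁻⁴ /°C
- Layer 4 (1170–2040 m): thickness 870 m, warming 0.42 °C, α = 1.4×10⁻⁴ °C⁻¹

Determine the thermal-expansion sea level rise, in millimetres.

Δh = 285 mm

Layer 1: 1.6 × 180 × 3×10⁻⁴ = 0.08640 m
Layer 2: 3×10⁻⁴ × 0.71 × 300 = 0.06390 m
Layer 3: 0.64 × 690 × 1.9×10⁻⁴ = 0.083904 m
870 × 1.4×10⁻⁴ × 0.42 = 0.051156 m
Δh = 0.08640 + 0.06390 + 0.083904 + 0.051156 = 0.28536 m ≈ 285 mm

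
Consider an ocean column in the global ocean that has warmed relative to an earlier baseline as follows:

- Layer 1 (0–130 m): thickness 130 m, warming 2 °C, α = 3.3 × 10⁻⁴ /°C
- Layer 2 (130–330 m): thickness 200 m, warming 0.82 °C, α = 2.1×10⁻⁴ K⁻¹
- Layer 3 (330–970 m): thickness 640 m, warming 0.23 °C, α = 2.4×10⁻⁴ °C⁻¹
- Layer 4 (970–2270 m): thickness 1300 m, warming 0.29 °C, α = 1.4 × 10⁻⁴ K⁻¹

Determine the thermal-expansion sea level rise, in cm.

Layer 1: 2 × 130 × 3.3×10⁻⁴ = 0.08580 m
Layer 2: 0.82 × 200 × 2.1×10⁻⁴ = 0.03444 m
Layer 3: 640 × 0.23 × 2.4×10⁻⁴ = 0.035328 m
Layer 4: 1.4×10⁻⁴ × 0.29 × 1300 = 0.05278 m
Δh = 0.08580 + 0.03444 + 0.035328 + 0.05278 = 0.208348 m ≈ 21 cm

Δh ≈ 21 cm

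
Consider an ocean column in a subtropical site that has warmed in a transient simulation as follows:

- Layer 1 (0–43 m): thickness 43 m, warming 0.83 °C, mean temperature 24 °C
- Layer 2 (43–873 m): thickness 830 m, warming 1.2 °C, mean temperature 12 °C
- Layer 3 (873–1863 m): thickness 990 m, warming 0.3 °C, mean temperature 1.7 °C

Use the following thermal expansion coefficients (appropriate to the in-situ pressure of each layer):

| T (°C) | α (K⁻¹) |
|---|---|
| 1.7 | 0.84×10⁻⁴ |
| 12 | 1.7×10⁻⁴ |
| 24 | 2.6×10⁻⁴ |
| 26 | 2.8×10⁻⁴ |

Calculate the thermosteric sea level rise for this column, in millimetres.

Δh = 204 mm

Layer 1 at 24 °C → α = 2.6×10⁻⁴ K⁻¹
Layer 2 at 12 °C → α = 1.7×10⁻⁴ K⁻¹
Layer 3 at 1.7 °C → α = 0.84×10⁻⁴ K⁻¹
Layer 1: 2.6×10⁻⁴ × 43 × 0.83 = 0.0092794 m
Layer 2: 1.2 × 830 × 1.7×10⁻⁴ = 0.16932 m
873–1863 m: 990 × 0.3 × 0.84×10⁻⁴ = 0.024948 m
Δh = 0.0092794 + 0.16932 + 0.024948 = 0.2035474 m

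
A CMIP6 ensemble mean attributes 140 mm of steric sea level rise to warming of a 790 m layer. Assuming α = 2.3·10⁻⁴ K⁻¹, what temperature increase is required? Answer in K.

about 0.77 K

ΔT = Δh/(αH) = 0.14 / (2.3×10⁻⁴ × 790) ≈ 0.7705 K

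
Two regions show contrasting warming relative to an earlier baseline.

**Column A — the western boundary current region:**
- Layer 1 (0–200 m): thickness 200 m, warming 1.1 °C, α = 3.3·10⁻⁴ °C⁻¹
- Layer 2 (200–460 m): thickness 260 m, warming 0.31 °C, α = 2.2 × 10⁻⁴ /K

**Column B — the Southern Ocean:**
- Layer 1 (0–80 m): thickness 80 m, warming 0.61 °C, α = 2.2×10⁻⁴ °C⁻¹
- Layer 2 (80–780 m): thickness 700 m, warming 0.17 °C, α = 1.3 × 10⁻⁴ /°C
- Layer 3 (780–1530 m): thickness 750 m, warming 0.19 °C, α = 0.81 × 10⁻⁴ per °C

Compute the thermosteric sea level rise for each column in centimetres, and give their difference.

A 0–200 m: 3.3×10⁻⁴ × 200 × 1.1 = 0.07260 m
A Layer 2: 0.31 × 260 × 2.2×10⁻⁴ = 0.017732 m
A total: 0.090332 m
B 0–80 m: 2.2×10⁻⁴ × 0.61 × 80 = 0.010736 m
B 80–780 m: 1.3×10⁻⁴ × 700 × 0.17 = 0.01547 m
B Layer 3: 750 × 0.81×10⁻⁴ × 0.19 = 0.0115425 m
B total: 0.0377485 m
Difference: 0.090332 − 0.0377485 = 0.0525835 m

Δh_A ≈ 9.0 cm, Δh_B ≈ 3.8 cm; difference ≈ 5.3 cm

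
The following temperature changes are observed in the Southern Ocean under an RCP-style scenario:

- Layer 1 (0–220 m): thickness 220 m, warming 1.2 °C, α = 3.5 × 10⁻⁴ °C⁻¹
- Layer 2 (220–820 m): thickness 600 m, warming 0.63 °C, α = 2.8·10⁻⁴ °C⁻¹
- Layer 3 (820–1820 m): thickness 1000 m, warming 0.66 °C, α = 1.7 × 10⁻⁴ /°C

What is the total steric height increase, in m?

Layer 1: 3.5×10⁻⁴ × 1.2 × 220 = 0.09240 m
600 × 2.8×10⁻⁴ × 0.63 = 0.10584 m
Layer 3: 1.7×10⁻⁴ × 0.66 × 1000 = 0.11220 m
Δh = 0.09240 + 0.10584 + 0.11220 = 0.31044 m ≈ 0.31 m

0.31 m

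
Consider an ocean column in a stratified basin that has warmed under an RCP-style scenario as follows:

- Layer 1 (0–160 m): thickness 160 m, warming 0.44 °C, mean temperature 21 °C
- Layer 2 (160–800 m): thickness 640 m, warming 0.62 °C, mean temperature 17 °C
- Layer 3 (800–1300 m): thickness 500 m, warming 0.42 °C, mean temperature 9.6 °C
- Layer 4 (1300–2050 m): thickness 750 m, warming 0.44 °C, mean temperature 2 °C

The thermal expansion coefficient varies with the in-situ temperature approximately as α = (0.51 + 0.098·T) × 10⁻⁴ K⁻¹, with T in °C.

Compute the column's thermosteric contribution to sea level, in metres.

0.158 m of thermosteric rise

Layer 1: α = (0.51 + 0.098×21)×10⁻⁴ = 2.568×10⁻⁴ K⁻¹
Layer 2: α = (0.51 + 0.098×17)×10⁻⁴ = 2.176×10⁻⁴ K⁻¹
Layer 3: α = (0.51 + 0.098×9.6)×10⁻⁴ = 1.4508×10⁻⁴ K⁻¹
Layer 4: α = (0.51 + 0.098×2)×10⁻⁴ = 0.706×10⁻⁴ K⁻¹
0–160 m: 2.568×10⁻⁴ × 160 × 0.44 = 0.01807872 m
160–800 m: 640 × 0.62 × 2.176×10⁻⁴ = 0.08634368 m
800–1300 m: 0.42 × 500 × 1.4508×10⁻⁴ = 0.0304668 m
1300–2050 m: 0.44 × 0.706×10⁻⁴ × 750 = 0.023298 m
Δh = 0.01807872 + 0.08634368 + 0.0304668 + 0.023298 = 0.1581872 m ≈ 0.158 m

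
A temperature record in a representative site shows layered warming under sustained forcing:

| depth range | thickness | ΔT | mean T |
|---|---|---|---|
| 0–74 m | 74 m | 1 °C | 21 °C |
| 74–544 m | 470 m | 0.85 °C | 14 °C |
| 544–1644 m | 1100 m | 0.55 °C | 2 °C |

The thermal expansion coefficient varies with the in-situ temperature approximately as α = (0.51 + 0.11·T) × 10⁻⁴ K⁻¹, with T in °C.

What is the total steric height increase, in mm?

Layer 1: α = (0.51 + 0.11×21)×10⁻⁴ = 2.82×10⁻⁴ K⁻¹
Layer 2: α = (0.51 + 0.11×14)×10⁻⁴ = 2.05×10⁻⁴ K⁻¹
Layer 3: α = (0.51 + 0.11×2)×10⁻⁴ = 0.73×10⁻⁴ K⁻¹
2.82×10⁻⁴ × 74 × 1 = 0.020868 m
74–544 m: 470 × 0.85 × 2.05×10⁻⁴ = 0.0818975 m
544–1644 m: 0.73×10⁻⁴ × 1100 × 0.55 = 0.044165 m
Δh = 0.020868 + 0.0818975 + 0.044165 = 0.1469305 m ≈ 150 mm

150 mm of thermosteric rise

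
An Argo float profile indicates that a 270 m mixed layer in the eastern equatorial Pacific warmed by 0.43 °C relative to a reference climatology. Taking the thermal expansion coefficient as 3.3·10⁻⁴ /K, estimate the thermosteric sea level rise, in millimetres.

Δh = αΔT·H = 3.3×10⁻⁴ × 0.43 × 270 = 0.038313 m

Δh ≈ 38.3 mm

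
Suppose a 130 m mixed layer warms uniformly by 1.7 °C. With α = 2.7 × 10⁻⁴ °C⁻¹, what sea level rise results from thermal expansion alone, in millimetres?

Δh = 59.7 mm

Δh = αΔT·H = 2.7×10⁻⁴ × 1.7 × 130 = 0.05967 m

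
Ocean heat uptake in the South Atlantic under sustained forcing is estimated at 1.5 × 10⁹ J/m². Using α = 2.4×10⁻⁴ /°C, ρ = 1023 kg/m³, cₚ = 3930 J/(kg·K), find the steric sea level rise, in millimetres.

Δh = αQ/(ρcₚ) = 2.4×10⁻⁴ × 1.5×10⁹ / (1023 × 3930) ≈ 0.089544 m

Δh ≈ 89.5 mm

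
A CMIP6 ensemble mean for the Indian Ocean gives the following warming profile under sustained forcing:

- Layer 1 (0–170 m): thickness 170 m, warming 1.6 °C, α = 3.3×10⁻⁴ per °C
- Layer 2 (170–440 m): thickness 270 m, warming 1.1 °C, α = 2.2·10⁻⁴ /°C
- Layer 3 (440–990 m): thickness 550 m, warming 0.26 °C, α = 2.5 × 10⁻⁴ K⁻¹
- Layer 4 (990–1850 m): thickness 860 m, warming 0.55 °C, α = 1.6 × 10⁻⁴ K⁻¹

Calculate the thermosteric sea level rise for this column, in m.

170 × 1.6 × 3.3×10⁻⁴ = 0.08976 m
Layer 2: 270 × 2.2×10⁻⁴ × 1.1 = 0.06534 m
2.5×10⁻⁴ × 0.26 × 550 = 0.03575 m
1.6×10⁻⁴ × 860 × 0.55 = 0.07568 m
Δh = 0.08976 + 0.06534 + 0.03575 + 0.07568 = 0.26653 m

0.27 m of thermosteric rise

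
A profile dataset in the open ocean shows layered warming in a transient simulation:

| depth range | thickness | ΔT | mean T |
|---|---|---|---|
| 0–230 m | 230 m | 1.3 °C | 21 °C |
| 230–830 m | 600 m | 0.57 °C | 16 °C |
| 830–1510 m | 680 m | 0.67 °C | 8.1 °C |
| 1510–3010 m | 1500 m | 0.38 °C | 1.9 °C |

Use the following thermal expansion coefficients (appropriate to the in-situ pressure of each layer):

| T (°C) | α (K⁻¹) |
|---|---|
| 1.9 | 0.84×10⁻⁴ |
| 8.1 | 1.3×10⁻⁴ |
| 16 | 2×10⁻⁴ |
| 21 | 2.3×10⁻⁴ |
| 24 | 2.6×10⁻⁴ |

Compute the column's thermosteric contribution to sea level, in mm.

240 mm

Layer 1 at 21 °C → α = 2.3×10⁻⁴ K⁻¹
Layer 2 at 16 °C → α = 2×10⁻⁴ K⁻¹
Layer 3 at 8.1 °C → α = 1.3×10⁻⁴ K⁻¹
Layer 4 at 1.9 °C → α = 0.84×10⁻⁴ K⁻¹
0–230 m: 230 × 1.3 × 2.3×10⁻⁴ = 0.06877 m
230–830 m: 0.57 × 2×10⁻⁴ × 600 = 0.06840 m
680 × 0.67 × 1.3×10⁻⁴ = 0.059228 m
1510–3010 m: 0.38 × 0.84×10⁻⁴ × 1500 = 0.04788 m
Δh = 0.06877 + 0.06840 + 0.059228 + 0.04788 = 0.244278 m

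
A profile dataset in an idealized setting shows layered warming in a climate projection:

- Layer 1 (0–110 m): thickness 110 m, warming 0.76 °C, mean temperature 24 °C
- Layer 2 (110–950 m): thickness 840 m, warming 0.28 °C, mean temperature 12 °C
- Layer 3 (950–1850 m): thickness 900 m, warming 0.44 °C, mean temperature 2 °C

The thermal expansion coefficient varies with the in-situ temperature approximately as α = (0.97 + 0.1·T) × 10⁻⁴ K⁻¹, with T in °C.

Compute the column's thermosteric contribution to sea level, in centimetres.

Δh ≈ 13 cm

Layer 1: α = (0.97 + 0.1×24)×10⁻⁴ = 3.37×10⁻⁴ K⁻¹
Layer 2: α = (0.97 + 0.1×12)×10⁻⁴ = 2.17×10⁻⁴ K⁻¹
Layer 3: α = (0.97 + 0.1×2)×10⁻⁴ = 1.17×10⁻⁴ K⁻¹
Layer 1: 0.76 × 3.37×10⁻⁴ × 110 = 0.0281732 m
Layer 2: 2.17×10⁻⁴ × 0.28 × 840 = 0.0510384 m
Layer 3: 900 × 0.44 × 1.17×10⁻⁴ = 0.046332 m
Δh = 0.0281732 + 0.0510384 + 0.046332 = 0.1255436 m ≈ 13 cm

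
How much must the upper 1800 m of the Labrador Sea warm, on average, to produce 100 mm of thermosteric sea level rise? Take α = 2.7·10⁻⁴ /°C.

ΔT = Δh/(αH) = 0.1 / (2.7×10⁻⁴ × 1800) ≈ 0.2058 K

ΔT ≈ 0.21 K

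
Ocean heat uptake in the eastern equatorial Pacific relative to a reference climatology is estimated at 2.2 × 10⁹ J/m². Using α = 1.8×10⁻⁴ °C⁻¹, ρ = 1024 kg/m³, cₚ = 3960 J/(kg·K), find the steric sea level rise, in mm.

97.7 mm of thermosteric rise

Δh = αQ/(ρcₚ) = 1.8×10⁻⁴ × 2.2×10⁹ / (1024 × 3960) ≈ 0.097656 m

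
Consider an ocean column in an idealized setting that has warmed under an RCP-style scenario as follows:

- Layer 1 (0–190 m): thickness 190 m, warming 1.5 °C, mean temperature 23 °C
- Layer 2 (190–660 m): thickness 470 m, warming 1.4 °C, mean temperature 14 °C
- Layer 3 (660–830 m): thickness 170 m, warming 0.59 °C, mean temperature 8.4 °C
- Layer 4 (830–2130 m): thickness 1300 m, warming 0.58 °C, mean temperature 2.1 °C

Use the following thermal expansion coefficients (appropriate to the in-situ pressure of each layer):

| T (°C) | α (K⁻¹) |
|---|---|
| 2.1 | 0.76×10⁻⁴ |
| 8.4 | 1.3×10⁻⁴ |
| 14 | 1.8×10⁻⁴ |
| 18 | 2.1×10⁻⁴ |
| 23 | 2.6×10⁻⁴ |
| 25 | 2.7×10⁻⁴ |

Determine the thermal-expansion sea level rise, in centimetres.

about 26 cm

Layer 1 at 23 °C → α = 2.6×10⁻⁴ K⁻¹
Layer 2 at 14 °C → α = 1.8×10⁻⁴ K⁻¹
Layer 3 at 8.4 °C → α = 1.3×10⁻⁴ K⁻¹
Layer 4 at 2.1 °C → α = 0.76×10⁻⁴ K⁻¹
0–190 m: 1.5 × 190 × 2.6×10⁻⁴ = 0.07410 m
470 × 1.8×10⁻⁴ × 1.4 = 0.11844 m
0.59 × 1.3×10⁻⁴ × 170 = 0.013039 m
830–2130 m: 0.76×10⁻⁴ × 1300 × 0.58 = 0.057304 m
Δh = 0.07410 + 0.11844 + 0.013039 + 0.057304 = 0.262883 m ≈ 26 cm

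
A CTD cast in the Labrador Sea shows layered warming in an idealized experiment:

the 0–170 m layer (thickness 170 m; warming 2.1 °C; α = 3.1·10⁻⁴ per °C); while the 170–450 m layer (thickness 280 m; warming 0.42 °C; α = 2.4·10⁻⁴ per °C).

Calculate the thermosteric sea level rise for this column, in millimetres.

0–170 m: 3.1×10⁻⁴ × 2.1 × 170 = 0.11067 m
Layer 2: 280 × 2.4×10⁻⁴ × 0.42 = 0.028224 m
Δh = 0.11067 + 0.028224 = 0.138894 m

about 139 mm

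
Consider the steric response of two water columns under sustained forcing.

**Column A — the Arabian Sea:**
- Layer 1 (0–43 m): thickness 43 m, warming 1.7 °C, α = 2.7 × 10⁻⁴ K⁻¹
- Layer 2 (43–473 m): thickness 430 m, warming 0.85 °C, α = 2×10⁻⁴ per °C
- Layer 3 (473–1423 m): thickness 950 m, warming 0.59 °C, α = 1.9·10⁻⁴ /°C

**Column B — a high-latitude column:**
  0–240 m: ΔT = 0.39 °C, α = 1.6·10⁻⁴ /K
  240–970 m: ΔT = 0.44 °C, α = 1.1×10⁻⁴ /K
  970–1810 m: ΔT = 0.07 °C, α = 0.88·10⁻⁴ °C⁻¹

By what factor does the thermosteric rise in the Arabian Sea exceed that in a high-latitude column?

A 0–43 m: 2.7×10⁻⁴ × 1.7 × 43 = 0.019737 m
A 430 × 0.85 × 2×10⁻⁴ = 0.07310 m
A 473–1423 m: 950 × 0.59 × 1.9×10⁻⁴ = 0.106495 m
A total: 0.199332 m
B Layer 1: 240 × 0.39 × 1.6×10⁻⁴ = 0.014976 m
B Layer 2: 0.44 × 730 × 1.1×10⁻⁴ = 0.035332 m
B 0.88×10⁻⁴ × 840 × 0.07 = 0.0051744 m
B total: 0.0554824 m
Ratio: 0.199332 / 0.0554824 ≈ 3.593

≈ 3.6×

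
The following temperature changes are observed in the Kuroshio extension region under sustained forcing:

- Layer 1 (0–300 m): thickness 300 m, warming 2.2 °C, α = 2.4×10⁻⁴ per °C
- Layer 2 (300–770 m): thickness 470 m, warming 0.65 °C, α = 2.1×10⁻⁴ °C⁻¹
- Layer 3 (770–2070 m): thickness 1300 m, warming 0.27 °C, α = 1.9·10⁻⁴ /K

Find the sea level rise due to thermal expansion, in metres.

0.29 m of thermosteric rise

0–300 m: 2.4×10⁻⁴ × 300 × 2.2 = 0.15840 m
0.65 × 470 × 2.1×10⁻⁴ = 0.064155 m
770–2070 m: 1300 × 1.9×10⁻⁴ × 0.27 = 0.06669 m
Δh = 0.15840 + 0.064155 + 0.06669 = 0.289245 m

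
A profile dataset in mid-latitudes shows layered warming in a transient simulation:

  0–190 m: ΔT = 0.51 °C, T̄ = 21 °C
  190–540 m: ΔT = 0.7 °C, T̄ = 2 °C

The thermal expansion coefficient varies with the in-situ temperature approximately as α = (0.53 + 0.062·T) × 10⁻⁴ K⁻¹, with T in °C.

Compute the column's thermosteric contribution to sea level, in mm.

Δh ≈ 33.8 mm

Layer 1: α = (0.53 + 0.062×21)×10⁻⁴ = 1.832×10⁻⁴ K⁻¹
Layer 2: α = (0.53 + 0.062×2)×10⁻⁴ = 0.654×10⁻⁴ K⁻¹
1.832×10⁻⁴ × 0.51 × 190 = 0.01775208 m
0.7 × 350 × 0.654×10⁻⁴ = 0.016023 m
Δh = 0.01775208 + 0.016023 = 0.03377508 m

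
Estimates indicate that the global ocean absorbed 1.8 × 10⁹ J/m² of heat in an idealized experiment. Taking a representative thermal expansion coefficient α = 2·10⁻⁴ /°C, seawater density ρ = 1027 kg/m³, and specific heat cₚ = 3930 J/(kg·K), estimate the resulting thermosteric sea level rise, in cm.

Δh = αQ/(ρcₚ) = 2×10⁻⁴ × 1.8×10⁹ / (1027 × 3930) ≈ 0.089195 m

Δh ≈ 8.92 cm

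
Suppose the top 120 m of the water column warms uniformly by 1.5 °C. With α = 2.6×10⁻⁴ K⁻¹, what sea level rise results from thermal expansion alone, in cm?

Δh = αΔT·H = 2.6×10⁻⁴ × 1.5 × 120 = 0.04680 m

4.68 cm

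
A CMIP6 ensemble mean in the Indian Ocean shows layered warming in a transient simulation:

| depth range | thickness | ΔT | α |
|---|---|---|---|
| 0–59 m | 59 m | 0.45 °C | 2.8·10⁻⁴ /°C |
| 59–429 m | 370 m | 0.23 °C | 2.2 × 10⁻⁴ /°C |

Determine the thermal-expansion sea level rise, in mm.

Δh ≈ 26 mm

2.8×10⁻⁴ × 0.45 × 59 = 0.007434 m
Layer 2: 0.23 × 370 × 2.2×10⁻⁴ = 0.018722 m
Δh = 0.007434 + 0.018722 = 0.026156 m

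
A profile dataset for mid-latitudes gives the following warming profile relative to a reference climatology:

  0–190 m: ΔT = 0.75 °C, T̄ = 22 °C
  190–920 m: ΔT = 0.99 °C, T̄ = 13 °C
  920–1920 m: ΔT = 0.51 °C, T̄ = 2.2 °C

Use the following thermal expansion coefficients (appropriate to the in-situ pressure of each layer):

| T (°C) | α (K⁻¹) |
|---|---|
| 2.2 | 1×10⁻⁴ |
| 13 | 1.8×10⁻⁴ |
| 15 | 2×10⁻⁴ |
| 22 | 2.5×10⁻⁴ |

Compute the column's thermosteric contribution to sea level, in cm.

about 21.7 cm

Layer 1 at 22 °C → α = 2.5×10⁻⁴ K⁻¹
Layer 2 at 13 °C → α = 1.8×10⁻⁴ K⁻¹
Layer 3 at 2.2 °C → α = 1×10⁻⁴ K⁻¹
Layer 1: 190 × 2.5×10⁻⁴ × 0.75 = 0.035625 m
Layer 2: 730 × 0.99 × 1.8×10⁻⁴ = 0.130086 m
Layer 3: 0.51 × 1000 × 1×10⁻⁴ = 0.05100 m
Δh = 0.035625 + 0.130086 + 0.05100 = 0.216711 m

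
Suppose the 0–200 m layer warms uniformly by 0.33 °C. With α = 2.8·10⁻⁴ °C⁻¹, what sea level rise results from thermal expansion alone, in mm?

18.5 mm

Δh = αΔT·H = 2.8×10⁻⁴ × 0.33 × 200 = 0.01848 m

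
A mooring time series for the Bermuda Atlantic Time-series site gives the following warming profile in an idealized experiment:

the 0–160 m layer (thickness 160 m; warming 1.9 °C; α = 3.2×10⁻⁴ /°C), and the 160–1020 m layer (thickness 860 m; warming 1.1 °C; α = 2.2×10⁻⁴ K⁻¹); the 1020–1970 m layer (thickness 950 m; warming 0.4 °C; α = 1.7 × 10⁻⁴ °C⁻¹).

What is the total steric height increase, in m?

0.37 m of thermosteric rise

160 × 3.2×10⁻⁴ × 1.9 = 0.09728 m
1.1 × 860 × 2.2×10⁻⁴ = 0.20812 m
1020–1970 m: 950 × 1.7×10⁻⁴ × 0.4 = 0.06460 m
Δh = 0.09728 + 0.20812 + 0.06460 = 0.37000 m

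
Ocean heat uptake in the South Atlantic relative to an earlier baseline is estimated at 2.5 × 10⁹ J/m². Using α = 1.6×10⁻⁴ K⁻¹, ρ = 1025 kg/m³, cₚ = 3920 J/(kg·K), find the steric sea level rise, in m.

Δh ≈ 0.0996 m

Δh = αQ/(ρcₚ) = 1.6×10⁻⁴ × 2.5×10⁹ / (1025 × 3920) ≈ 0.099552 m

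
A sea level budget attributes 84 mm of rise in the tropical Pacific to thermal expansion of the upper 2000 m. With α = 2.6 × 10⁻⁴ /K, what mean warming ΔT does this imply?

0.162 K

ΔT = Δh/(αH) = 0.084 / (2.6×10⁻⁴ × 2000) ≈ 0.1615 K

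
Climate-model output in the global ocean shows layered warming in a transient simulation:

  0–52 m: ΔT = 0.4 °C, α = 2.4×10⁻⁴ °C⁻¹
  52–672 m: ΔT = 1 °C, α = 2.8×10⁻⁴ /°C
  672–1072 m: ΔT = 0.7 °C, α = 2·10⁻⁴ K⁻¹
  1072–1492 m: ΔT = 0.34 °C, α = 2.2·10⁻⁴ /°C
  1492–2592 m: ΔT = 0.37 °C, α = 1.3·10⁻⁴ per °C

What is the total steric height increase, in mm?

0–52 m: 0.4 × 2.4×10⁻⁴ × 52 = 0.004992 m
1 × 2.8×10⁻⁴ × 620 = 0.17360 m
0.7 × 2×10⁻⁴ × 400 = 0.05600 m
1072–1492 m: 0.34 × 420 × 2.2×10⁻⁴ = 0.031416 m
1492–2592 m: 1.3×10⁻⁴ × 1100 × 0.37 = 0.05291 m
Δh = 0.004992 + 0.17360 + 0.05600 + 0.031416 + 0.05291 = 0.318918 m ≈ 319 mm

319 mm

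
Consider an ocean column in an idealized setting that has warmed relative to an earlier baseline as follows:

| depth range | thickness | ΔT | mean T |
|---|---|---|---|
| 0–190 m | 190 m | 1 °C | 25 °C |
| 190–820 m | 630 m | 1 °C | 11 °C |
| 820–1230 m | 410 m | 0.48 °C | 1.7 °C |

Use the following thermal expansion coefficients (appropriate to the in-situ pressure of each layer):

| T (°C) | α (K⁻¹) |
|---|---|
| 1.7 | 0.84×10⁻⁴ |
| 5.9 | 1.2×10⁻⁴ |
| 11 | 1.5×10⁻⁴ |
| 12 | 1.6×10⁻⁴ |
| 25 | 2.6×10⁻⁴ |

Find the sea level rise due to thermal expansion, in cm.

Layer 1 at 25 °C → α = 2.6×10⁻⁴ K⁻¹
Layer 2 at 11 °C → α = 1.5×10⁻⁴ K⁻¹
Layer 3 at 1.7 °C → α = 0.84×10⁻⁴ K⁻¹
Layer 1: 1 × 190 × 2.6×10⁻⁴ = 0.04940 m
1 × 1.5×10⁻⁴ × 630 = 0.09450 m
820–1230 m: 410 × 0.48 × 0.84×10⁻⁴ = 0.0165312 m
Δh = 0.04940 + 0.09450 + 0.0165312 = 0.1604312 m ≈ 16.0 cm

16.0 cm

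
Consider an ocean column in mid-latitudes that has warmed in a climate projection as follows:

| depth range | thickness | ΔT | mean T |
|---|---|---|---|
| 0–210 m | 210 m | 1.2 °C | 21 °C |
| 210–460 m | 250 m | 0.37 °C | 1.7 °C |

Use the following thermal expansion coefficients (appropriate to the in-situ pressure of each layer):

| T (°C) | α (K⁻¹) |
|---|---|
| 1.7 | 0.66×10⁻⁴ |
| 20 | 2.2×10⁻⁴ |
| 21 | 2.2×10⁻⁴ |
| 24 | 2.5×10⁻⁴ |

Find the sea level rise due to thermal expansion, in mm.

Layer 1 at 21 °C → α = 2.2×10⁻⁴ K⁻¹
Layer 2 at 1.7 °C → α = 0.66×10⁻⁴ K⁻¹
Layer 1: 210 × 1.2 × 2.2×10⁻⁴ = 0.05544 m
0.37 × 0.66×10⁻⁴ × 250 = 0.006105 m
Δh = 0.05544 + 0.006105 = 0.061545 m ≈ 61.5 mm

61.5 mm of thermosteric rise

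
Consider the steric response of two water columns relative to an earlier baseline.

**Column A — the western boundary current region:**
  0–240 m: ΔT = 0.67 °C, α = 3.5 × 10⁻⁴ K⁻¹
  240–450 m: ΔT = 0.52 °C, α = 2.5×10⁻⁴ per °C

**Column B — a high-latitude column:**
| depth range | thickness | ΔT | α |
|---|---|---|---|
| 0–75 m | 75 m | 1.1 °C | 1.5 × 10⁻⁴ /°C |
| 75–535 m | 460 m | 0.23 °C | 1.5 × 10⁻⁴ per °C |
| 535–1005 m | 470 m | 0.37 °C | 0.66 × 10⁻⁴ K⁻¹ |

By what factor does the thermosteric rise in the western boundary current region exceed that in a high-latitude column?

A 3.5×10⁻⁴ × 240 × 0.67 = 0.05628 m
A Layer 2: 210 × 2.5×10⁻⁴ × 0.52 = 0.02730 m
A total: 0.08358 m
B Layer 1: 1.1 × 75 × 1.5×10⁻⁴ = 0.012375 m
B 75–535 m: 1.5×10⁻⁴ × 460 × 0.23 = 0.01587 m
B 0.66×10⁻⁴ × 470 × 0.37 = 0.0114774 m
B total: 0.0397224 m
Ratio: 0.08358 / 0.0397224 ≈ 2.104

≈ 2.10×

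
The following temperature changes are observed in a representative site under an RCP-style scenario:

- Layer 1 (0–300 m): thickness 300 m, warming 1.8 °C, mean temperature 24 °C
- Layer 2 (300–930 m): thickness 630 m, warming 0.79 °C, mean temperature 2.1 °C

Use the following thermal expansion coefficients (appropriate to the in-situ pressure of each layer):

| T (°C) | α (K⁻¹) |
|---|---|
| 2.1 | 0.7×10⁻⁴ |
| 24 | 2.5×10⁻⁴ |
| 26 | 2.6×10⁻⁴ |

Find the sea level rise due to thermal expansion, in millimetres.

Layer 1 at 24 °C → α = 2.5×10⁻⁴ K⁻¹
Layer 2 at 2.1 °C → α = 0.7×10⁻⁴ K⁻¹
Layer 1: 300 × 1.8 × 2.5×10⁻⁴ = 0.13500 m
630 × 0.79 × 0.7×10⁻⁴ = 0.034839 m
Δh = 0.13500 + 0.034839 = 0.169839 m ≈ 170 mm

about 170 mm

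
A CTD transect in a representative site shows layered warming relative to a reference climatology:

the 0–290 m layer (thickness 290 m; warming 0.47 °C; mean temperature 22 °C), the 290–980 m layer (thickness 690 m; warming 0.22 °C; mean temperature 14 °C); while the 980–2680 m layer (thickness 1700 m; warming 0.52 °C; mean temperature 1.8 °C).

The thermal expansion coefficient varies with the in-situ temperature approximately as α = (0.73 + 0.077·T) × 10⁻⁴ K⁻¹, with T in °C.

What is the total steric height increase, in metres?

about 0.137 m

Layer 1: α = (0.73 + 0.077×22)×10⁻⁴ = 2.424×10⁻⁴ K⁻¹
Layer 2: α = (0.73 + 0.077×14)×10⁻⁴ = 1.808×10⁻⁴ K⁻¹
Layer 3: α = (0.73 + 0.077×1.8)×10⁻⁴ = 0.8686×10⁻⁴ K⁻¹
2.424×10⁻⁴ × 290 × 0.47 = 0.03303912 m
290–980 m: 1.808×10⁻⁴ × 0.22 × 690 = 0.02744544 m
980–2680 m: 0.52 × 1700 × 0.8686×10⁻⁴ = 0.07678424 m
Δh = 0.03303912 + 0.02744544 + 0.07678424 = 0.1372688 m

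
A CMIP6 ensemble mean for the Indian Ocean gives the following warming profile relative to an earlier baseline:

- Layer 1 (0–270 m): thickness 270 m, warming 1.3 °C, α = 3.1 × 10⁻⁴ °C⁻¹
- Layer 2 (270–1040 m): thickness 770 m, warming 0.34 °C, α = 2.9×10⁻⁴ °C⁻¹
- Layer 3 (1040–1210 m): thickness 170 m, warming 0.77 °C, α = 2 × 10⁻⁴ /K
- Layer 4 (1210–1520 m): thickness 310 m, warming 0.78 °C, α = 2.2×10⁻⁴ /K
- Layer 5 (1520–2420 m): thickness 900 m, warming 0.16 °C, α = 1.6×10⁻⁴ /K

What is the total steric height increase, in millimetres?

Layer 1: 3.1×10⁻⁴ × 270 × 1.3 = 0.10881 m
770 × 2.9×10⁻⁴ × 0.34 = 0.075922 m
1040–1210 m: 0.77 × 2×10⁻⁴ × 170 = 0.02618 m
1210–1520 m: 2.2×10⁻⁴ × 0.78 × 310 = 0.053196 m
1520–2420 m: 1.6×10⁻⁴ × 900 × 0.16 = 0.02304 m
Δh = 0.10881 + 0.075922 + 0.02618 + 0.053196 + 0.02304 = 0.287148 m

Δh ≈ 290 mm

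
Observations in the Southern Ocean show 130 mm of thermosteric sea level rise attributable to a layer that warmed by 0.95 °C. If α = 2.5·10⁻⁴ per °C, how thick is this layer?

H ≈ 547 m

H = Δh/(αΔT) = 0.13 / (2.5×10⁻⁴ × 0.95) ≈ 547.4 m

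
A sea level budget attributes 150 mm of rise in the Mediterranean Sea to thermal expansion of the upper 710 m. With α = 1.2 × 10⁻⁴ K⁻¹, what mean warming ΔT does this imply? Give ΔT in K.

ΔT = Δh/(αH) = 0.15 / (1.2×10⁻⁴ × 710) ≈ 1.761 K

ΔT ≈ 1.76 K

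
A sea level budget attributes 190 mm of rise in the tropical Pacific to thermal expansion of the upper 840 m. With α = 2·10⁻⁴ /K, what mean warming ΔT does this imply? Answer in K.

ΔT = Δh/(αH) = 0.19 / (2×10⁻⁴ × 840) ≈ 1.131 K

1.13 K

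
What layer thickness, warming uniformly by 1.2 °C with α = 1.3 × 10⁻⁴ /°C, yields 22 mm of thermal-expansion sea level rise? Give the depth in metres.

H ≈ 140 m

H = Δh/(αΔT) = 0.022 / (1.3×10⁻⁴ × 1.2) ≈ 141.0 m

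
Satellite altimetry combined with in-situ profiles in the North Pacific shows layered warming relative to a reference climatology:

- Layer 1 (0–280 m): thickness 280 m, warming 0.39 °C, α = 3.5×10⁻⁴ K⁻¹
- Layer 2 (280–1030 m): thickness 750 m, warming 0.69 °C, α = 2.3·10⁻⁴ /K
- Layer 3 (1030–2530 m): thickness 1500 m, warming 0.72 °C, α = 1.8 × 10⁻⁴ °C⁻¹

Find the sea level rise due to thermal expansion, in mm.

0–280 m: 3.5×10⁻⁴ × 280 × 0.39 = 0.03822 m
280–1030 m: 750 × 0.69 × 2.3×10⁻⁴ = 0.119025 m
1.8×10⁻⁴ × 1500 × 0.72 = 0.19440 m
Δh = 0.03822 + 0.119025 + 0.19440 = 0.351645 m

352 mm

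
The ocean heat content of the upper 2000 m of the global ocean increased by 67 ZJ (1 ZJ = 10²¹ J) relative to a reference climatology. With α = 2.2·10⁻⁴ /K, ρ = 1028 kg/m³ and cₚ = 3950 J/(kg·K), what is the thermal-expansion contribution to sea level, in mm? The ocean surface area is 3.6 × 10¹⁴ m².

Δh ≈ 10.1 mm

Per unit area: Q = 67×10²¹ / (3.6×10¹⁴) ≈ 1.861×10⁸ J/m²
Δh = αQ/(ρcₚ) = 2.2×10⁻⁴ × 1.861×10⁸ / (1028 × 3950) ≈ 0.010083 m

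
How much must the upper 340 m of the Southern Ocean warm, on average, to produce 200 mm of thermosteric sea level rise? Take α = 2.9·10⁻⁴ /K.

about 2.03 °C

ΔT = Δh/(αH) = 0.2 / (2.9×10⁻⁴ × 340) ≈ 2.028 °C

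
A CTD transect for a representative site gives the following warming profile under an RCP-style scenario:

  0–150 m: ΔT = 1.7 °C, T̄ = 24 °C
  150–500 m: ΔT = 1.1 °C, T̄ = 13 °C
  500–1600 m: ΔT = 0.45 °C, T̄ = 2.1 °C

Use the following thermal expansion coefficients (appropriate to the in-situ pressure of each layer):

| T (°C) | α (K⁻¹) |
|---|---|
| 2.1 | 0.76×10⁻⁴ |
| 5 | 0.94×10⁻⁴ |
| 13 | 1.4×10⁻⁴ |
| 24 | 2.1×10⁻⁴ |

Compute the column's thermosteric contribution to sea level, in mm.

Layer 1 at 24 °C → α = 2.1×10⁻⁴ K⁻¹
Layer 2 at 13 °C → α = 1.4×10⁻⁴ K⁻¹
Layer 3 at 2.1 °C → α = 0.76×10⁻⁴ K⁻¹
1.7 × 2.1×10⁻⁴ × 150 = 0.05355 m
150–500 m: 1.1 × 350 × 1.4×10⁻⁴ = 0.05390 m
Layer 3: 1100 × 0.76×10⁻⁴ × 0.45 = 0.03762 m
Δh = 0.05355 + 0.05390 + 0.03762 = 0.14507 m ≈ 145 mm

Δh = 145 mm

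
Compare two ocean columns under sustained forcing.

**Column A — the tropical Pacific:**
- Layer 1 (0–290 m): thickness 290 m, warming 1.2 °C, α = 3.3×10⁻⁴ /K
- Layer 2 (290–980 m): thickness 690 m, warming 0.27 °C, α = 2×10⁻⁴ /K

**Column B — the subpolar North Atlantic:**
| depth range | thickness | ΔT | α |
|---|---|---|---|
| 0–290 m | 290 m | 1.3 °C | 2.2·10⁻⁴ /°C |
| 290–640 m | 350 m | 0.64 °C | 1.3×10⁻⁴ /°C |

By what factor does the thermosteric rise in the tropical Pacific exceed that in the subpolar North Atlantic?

A Layer 1: 1.2 × 290 × 3.3×10⁻⁴ = 0.11484 m
A 2×10⁻⁴ × 690 × 0.27 = 0.03726 m
A total: 0.15210 m
B 0–290 m: 2.2×10⁻⁴ × 1.3 × 290 = 0.08294 m
B 290–640 m: 0.64 × 1.3×10⁻⁴ × 350 = 0.02912 m
B total: 0.11206 m
Ratio: 0.15210 / 0.11206 ≈ 1.357

a factor of 1.36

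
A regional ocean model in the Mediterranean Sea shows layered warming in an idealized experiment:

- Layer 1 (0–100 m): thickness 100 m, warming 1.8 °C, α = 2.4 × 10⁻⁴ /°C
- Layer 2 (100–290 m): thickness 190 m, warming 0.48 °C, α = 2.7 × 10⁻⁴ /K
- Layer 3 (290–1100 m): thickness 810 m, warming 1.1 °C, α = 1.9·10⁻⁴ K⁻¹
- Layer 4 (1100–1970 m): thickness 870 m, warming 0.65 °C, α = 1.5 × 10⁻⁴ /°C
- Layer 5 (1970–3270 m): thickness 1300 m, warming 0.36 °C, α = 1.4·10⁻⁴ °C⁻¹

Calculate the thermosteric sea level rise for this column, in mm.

Δh = 387 mm

100 × 1.8 × 2.4×10⁻⁴ = 0.04320 m
2.7×10⁻⁴ × 0.48 × 190 = 0.024624 m
Layer 3: 1.1 × 1.9×10⁻⁴ × 810 = 0.16929 m
1100–1970 m: 870 × 0.65 × 1.5×10⁻⁴ = 0.084825 m
1970–3270 m: 1.4×10⁻⁴ × 1300 × 0.36 = 0.06552 m
Δh = 0.04320 + 0.024624 + 0.16929 + 0.084825 + 0.06552 = 0.387459 m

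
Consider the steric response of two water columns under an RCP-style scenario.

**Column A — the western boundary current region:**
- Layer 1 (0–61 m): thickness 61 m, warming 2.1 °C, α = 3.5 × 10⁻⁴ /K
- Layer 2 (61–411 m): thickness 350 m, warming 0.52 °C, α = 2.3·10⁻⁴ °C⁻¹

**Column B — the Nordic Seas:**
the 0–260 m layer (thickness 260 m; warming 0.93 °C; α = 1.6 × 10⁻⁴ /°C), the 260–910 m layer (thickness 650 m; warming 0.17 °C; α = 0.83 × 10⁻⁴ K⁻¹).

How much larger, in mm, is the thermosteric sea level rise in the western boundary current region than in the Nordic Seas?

A 0–61 m: 2.1 × 61 × 3.5×10⁻⁴ = 0.044835 m
A Layer 2: 2.3×10⁻⁴ × 0.52 × 350 = 0.04186 m
A total: 0.086695 m
B 0–260 m: 260 × 1.6×10⁻⁴ × 0.93 = 0.038688 m
B Layer 2: 650 × 0.17 × 0.83×10⁻⁴ = 0.0091715 m
B total: 0.0478595 m
Difference: 0.086695 − 0.0478595 = 0.0388355 m

Δh_A − Δh_B ≈ 38.8 mm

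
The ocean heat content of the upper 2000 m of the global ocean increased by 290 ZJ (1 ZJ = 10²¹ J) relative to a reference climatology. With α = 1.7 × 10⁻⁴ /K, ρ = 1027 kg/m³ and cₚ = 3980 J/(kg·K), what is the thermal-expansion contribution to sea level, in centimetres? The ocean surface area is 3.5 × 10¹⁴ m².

Per unit area: Q = 290×10²¹ / (3.5×10¹⁴) ≈ 8.286×10⁸ J/m²
Δh = αQ/(ρcₚ) = 1.7×10⁻⁴ × 8.286×10⁸ / (1027 × 3980) ≈ 0.034462 m

3.45 cm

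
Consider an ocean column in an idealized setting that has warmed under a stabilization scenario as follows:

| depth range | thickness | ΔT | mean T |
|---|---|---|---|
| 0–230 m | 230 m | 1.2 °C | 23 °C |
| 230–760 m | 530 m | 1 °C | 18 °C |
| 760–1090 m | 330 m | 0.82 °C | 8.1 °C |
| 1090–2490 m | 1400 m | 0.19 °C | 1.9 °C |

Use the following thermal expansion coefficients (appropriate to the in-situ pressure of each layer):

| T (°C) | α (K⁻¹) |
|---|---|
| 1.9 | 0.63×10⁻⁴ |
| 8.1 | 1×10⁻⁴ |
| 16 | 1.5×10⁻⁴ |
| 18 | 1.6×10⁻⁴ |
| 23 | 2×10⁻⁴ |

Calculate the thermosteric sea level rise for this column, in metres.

0.18 m of thermosteric rise

Layer 1 at 23 °C → α = 2×10⁻⁴ K⁻¹
Layer 2 at 18 °C → α = 1.6×10⁻⁴ K⁻¹
Layer 3 at 8.1 °C → α = 1×10⁻⁴ K⁻¹
Layer 4 at 1.9 °C → α = 0.63×10⁻⁴ K⁻¹
0–230 m: 2×10⁻⁴ × 1.2 × 230 = 0.05520 m
Layer 2: 530 × 1 × 1.6×10⁻⁴ = 0.08480 m
330 × 1×10⁻⁴ × 0.82 = 0.02706 m
Layer 4: 0.63×10⁻⁴ × 0.19 × 1400 = 0.016758 m
Δh = 0.05520 + 0.08480 + 0.02706 + 0.016758 = 0.183818 m ≈ 0.18 m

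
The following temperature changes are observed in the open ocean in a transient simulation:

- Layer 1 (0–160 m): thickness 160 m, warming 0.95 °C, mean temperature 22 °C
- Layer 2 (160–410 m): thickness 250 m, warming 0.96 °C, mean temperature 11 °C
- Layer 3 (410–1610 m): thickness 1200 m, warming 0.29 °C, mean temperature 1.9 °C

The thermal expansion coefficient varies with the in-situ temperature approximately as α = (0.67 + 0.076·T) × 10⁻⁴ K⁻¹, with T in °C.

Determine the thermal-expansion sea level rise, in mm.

Layer 1: α = (0.67 + 0.076×22)×10⁻⁴ = 2.342×10⁻⁴ K⁻¹
Layer 2: α = (0.67 + 0.076×11)×10⁻⁴ = 1.506×10⁻⁴ K⁻¹
Layer 3: α = (0.67 + 0.076×1.9)×10⁻⁴ = 0.8144×10⁻⁴ K⁻¹
0–160 m: 0.95 × 2.342×10⁻⁴ × 160 = 0.0355984 m
1.506×10⁻⁴ × 250 × 0.96 = 0.036144 m
0.29 × 1200 × 0.8144×10⁻⁴ = 0.02834112 m
Δh = 0.0355984 + 0.036144 + 0.02834112 = 0.10008352 m

about 100 mm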